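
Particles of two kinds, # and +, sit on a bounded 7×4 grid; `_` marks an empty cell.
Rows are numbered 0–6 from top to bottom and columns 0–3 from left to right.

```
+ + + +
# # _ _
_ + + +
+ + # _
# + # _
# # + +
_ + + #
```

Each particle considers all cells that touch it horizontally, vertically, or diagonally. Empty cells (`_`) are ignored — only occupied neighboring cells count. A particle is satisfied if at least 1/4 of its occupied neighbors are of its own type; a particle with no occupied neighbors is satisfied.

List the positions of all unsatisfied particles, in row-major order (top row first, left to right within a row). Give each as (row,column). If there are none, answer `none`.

(1,1), (3,2), (6,3)

(0,0)+ 1/3 ✓
(0,1)+ 2/4 ✓
(0,2)+ 2/3 ✓
(0,3)+ 1/1 ✓
(1,0)# 1/4 ✓
(1,1)# 1/6 ✗
(2,1)+ 3/6 ✓
(2,2)+ 3/5 ✓
(2,3)+ 1/2 ✓
(3,0)+ 3/4 ✓
(3,1)+ 4/7 ✓
(3,2)# 1/6 ✗
(4,0)# 2/5 ✓
(4,1)+ 3/8 ✓
(4,2)# 2/6 ✓
(5,0)# 2/4 ✓
(5,1)# 3/7 ✓
(5,2)+ 4/7 ✓
(5,3)+ 2/4 ✓
(6,1)+ 2/4 ✓
(6,2)+ 3/5 ✓
(6,3)# 0/3 ✗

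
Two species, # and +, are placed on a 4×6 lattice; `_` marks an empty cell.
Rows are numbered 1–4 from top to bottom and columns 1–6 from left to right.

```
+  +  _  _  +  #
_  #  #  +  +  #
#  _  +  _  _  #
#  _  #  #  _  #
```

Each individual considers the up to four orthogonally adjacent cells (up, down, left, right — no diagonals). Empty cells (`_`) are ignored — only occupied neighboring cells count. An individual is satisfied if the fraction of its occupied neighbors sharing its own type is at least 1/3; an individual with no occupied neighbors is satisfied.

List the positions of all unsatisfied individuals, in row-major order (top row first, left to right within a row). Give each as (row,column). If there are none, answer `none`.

(1,1)+ 1/1 satisfied
(1,2)+ 1/2 satisfied
(1,5)+ 1/2 satisfied
(1,6)# 1/2 satisfied
(2,2)# 1/2 satisfied
(2,3)# 1/3 satisfied
(2,4)+ 1/2 satisfied
(2,5)+ 2/3 satisfied
(2,6)# 2/3 satisfied
(3,1)# 1/1 satisfied
(3,3)+ 0/2 not
(3,6)# 2/2 satisfied
(4,1)# 1/1 satisfied
(4,3)# 1/2 satisfied
(4,4)# 1/1 satisfied
(4,6)# 1/1 satisfied

(3,3)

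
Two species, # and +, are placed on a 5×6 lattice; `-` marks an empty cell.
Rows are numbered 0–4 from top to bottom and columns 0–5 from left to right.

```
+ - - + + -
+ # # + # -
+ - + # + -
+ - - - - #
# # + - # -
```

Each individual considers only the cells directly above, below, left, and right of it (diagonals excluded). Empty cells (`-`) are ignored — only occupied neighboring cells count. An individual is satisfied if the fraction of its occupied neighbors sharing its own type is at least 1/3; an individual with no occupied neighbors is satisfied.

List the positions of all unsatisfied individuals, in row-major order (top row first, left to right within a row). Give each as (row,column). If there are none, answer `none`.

(0,0)+ 1/1 ok
(0,3)+ 2/2 ok
(0,4)+ 1/2 ok
(1,0)+ 2/3 ok
(1,1)# 1/2 ok
(1,2)# 1/3 ok
(1,3)+ 1/4 unhappy
(1,4)# 0/3 unhappy
(2,0)+ 2/2 ok
(2,2)+ 0/2 unhappy
(2,3)# 0/3 unhappy
(2,4)+ 0/2 unhappy
(3,0)+ 1/2 ok
(3,5)# 0/0 ok
(4,0)# 1/2 ok
(4,1)# 1/2 ok
(4,2)+ 0/1 unhappy
(4,4)# 0/0 ok

(1,3), (1,4), (2,2), (2,3), (2,4), (4,2)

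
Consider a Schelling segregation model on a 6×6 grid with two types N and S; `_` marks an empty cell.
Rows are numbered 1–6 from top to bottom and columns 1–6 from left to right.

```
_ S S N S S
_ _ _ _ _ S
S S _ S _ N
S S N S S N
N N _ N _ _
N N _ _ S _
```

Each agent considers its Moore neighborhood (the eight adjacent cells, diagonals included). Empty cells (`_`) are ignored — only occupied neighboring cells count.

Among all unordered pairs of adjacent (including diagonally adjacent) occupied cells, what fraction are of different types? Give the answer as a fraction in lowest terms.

Scan each occupied cell's neighbors to the right and below (and the two forward diagonals) so each pair is counted once.
From row 1: 2 unlike of 6 pairs (running 2/6).
From row 2: 1 unlike of 1 pairs (running 3/7).
From row 3: 3 unlike of 11 pairs (running 6/18).
From row 4: 9 unlike of 13 pairs (running 15/31).
From row 5: 1 unlike of 6 pairs (running 16/37).
From row 6: 0 unlike of 1 pairs (running 16/38).
Total adjacent occupied pairs: 38; unlike-type pairs: 16.
16/38 reduces to 8/19.

8/19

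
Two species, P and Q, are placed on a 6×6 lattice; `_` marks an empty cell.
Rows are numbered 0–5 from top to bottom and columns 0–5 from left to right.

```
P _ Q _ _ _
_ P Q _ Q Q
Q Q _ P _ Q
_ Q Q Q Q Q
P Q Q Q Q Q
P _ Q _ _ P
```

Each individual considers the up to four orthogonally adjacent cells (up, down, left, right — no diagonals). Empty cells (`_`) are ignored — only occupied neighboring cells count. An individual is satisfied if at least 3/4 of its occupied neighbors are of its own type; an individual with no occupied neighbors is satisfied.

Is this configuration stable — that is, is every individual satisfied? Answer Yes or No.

No

Row 0: (0,0)P 0/0 ✓ · (0,2)Q 1/1 ✓
Row 1: (1,1)P 0/2 ✗ · (1,2)Q 1/2 ✗ · (1,4)Q 1/1 ✓ · (1,5)Q 2/2 ✓
Row 2: (2,0)Q 1/1 ✓ · (2,1)Q 2/3 ✗ · (2,3)P 0/1 ✗ · (2,5)Q 2/2 ✓
Row 3: (3,1)Q 3/3 ✓ · (3,2)Q 3/3 ✓ · (3,3)Q 3/4 ✓ · (3,4)Q 3/3 ✓ · (3,5)Q 3/3 ✓
Row 4: (4,0)P 1/2 ✗ · (4,1)Q 2/3 ✗ · (4,2)Q 4/4 ✓ · (4,3)Q 3/3 ✓ · (4,4)Q 3/3 ✓ · (4,5)Q 2/3 ✗
Row 5: (5,0)P 1/1 ✓ · (5,2)Q 1/1 ✓ · (5,5)P 0/1 ✗
For instance (1,1) has only 0/2 same-type neighbors, below 3/4.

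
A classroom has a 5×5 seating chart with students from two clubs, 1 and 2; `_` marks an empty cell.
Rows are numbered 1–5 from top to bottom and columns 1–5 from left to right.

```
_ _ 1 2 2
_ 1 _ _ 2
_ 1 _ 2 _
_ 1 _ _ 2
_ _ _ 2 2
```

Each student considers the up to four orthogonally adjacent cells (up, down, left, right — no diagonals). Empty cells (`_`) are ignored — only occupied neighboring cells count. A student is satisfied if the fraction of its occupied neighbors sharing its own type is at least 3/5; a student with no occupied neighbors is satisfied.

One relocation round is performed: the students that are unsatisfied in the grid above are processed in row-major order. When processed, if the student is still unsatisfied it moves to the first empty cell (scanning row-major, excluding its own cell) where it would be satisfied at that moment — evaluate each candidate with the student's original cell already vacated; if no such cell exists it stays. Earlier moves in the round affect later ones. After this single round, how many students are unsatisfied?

Initially unsatisfied (in order): (1,3), (1,4).
  (1,3) → (1,1).
  (1,4): now satisfied by earlier moves; stays.
Resulting grid:
1 _ _ 2 2
_ 1 _ _ 2
_ 1 _ 2 _
_ 1 _ _ 2
_ _ _ 2 2
All satisfied now.

0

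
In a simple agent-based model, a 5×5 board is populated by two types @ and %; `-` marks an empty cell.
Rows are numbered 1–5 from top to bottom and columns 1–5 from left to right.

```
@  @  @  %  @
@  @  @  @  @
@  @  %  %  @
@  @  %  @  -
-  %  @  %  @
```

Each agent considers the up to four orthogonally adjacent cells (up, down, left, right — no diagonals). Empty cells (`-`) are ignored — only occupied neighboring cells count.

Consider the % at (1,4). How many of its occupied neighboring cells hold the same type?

0

Occupied neighbors of (1,4): (2,4)=@, (1,3)=@, (1,5)=@.
Same type (%): 0 of 3.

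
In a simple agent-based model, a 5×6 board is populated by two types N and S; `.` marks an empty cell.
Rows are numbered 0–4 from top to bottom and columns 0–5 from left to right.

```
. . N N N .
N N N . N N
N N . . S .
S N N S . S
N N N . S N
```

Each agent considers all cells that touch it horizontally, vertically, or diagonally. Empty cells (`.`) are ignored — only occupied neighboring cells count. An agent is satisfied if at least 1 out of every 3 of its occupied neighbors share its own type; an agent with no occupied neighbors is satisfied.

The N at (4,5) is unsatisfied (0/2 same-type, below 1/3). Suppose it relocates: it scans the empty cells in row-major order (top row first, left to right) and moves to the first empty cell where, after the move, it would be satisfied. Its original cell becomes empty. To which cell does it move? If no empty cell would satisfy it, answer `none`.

(0,0)

Vacating (4,5). Empty cells in order:
  (0,0): 2/2 same-type → satisfied — stop here.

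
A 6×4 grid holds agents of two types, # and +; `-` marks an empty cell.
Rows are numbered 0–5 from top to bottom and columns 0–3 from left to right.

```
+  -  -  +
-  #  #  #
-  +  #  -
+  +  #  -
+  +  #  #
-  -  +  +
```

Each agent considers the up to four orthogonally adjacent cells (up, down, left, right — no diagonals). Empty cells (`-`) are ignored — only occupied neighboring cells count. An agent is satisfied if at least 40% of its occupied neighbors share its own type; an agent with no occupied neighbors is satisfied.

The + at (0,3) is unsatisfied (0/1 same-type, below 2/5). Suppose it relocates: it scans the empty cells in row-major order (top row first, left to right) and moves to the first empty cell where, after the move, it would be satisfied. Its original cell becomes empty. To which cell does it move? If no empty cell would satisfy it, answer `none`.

(0,1)

Vacating (0,3). Empty cells in order:
  (0,1): 1/2 same-type → satisfied — stop here.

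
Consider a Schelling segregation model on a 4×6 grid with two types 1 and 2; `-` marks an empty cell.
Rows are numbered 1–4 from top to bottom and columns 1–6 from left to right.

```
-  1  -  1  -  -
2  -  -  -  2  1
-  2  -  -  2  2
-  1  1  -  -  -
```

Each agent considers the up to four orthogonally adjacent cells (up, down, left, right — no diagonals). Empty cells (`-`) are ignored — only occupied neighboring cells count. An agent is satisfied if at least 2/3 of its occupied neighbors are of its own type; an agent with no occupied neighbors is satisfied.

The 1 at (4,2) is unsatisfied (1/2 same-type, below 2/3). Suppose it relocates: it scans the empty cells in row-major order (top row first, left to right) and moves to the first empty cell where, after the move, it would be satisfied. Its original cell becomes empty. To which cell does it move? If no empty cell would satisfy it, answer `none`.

Vacating (4,2). Empty cells in order:
  (1,1): 1/2 same-type → still unsatisfied.
  (1,3): 2/2 same-type → satisfied — stop here.

(1,3)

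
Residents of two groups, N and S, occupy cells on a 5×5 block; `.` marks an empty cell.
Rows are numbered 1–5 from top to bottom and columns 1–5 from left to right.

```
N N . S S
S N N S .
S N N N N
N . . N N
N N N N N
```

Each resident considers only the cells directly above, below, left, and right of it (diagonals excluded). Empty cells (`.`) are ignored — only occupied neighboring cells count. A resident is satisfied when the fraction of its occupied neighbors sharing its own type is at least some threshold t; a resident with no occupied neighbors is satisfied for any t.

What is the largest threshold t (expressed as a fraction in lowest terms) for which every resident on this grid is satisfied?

(1,1)N 1/2
(1,2)N 2/2
(1,4)S 2/2
(1,5)S 1/1
(2,1)S 1/3
(2,2)N 3/4
(2,3)N 2/3
(2,4)S 1/3
(3,1)S 1/3
(3,2)N 2/3
(3,3)N 3/3
(3,4)N 3/4
(3,5)N 2/2
(4,1)N 1/2
(4,4)N 3/3
(4,5)N 3/3
(5,1)N 2/2
(5,2)N 2/2
(5,3)N 2/2
(5,4)N 3/3
(5,5)N 2/2
The smallest same-type fraction is 1/3 at (2,1), which reduces to 1/3. Any threshold above that leaves this resident unsatisfied.

1/3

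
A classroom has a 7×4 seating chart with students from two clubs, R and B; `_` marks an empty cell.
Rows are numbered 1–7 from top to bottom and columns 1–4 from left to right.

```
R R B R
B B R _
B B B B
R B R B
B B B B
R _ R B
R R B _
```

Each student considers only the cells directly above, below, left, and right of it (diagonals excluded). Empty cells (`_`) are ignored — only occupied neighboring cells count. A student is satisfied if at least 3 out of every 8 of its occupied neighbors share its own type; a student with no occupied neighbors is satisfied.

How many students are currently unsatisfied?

(1,1)R 1/2 satisfied
(1,2)R 1/3 not
(1,3)B 0/3 not
(1,4)R 0/1 not
(2,1)B 2/3 satisfied
(2,2)B 2/4 satisfied
(2,3)R 0/3 not
(3,1)B 2/3 satisfied
(3,2)B 4/4 satisfied
(3,3)B 2/4 satisfied
(3,4)B 2/2 satisfied
(4,1)R 0/3 not
(4,2)B 2/4 satisfied
(4,3)R 0/4 not
(4,4)B 2/3 satisfied
(5,1)B 1/3 not
(5,2)B 3/3 satisfied
(5,3)B 2/4 satisfied
(5,4)B 3/3 satisfied
(6,1)R 1/2 satisfied
(6,3)R 0/3 not
(6,4)B 1/2 satisfied
(7,1)R 2/2 satisfied
(7,2)R 1/2 satisfied
(7,3)B 0/2 not
Unsatisfied: (1,2), (1,3), (1,4), (2,3), (4,1), (4,3), (5,1), (6,3), (7,3) — 9 in total.

9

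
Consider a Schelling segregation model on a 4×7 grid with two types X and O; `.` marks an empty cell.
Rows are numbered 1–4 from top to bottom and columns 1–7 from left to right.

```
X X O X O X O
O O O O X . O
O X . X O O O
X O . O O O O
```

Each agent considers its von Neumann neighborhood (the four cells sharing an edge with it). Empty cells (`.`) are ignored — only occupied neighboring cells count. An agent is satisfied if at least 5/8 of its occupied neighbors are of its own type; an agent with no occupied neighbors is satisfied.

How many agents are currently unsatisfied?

17

Row 1: (1,1)X 1/2 ✗ · (1,2)X 1/3 ✗ · (1,3)O 1/3 ✗ · (1,4)X 0/3 ✗ · (1,5)O 0/3 ✗ · (1,6)X 0/2 ✗ · (1,7)O 1/2 ✗
Row 2: (2,1)O 2/3 ✓ · (2,2)O 2/4 ✗ · (2,3)O 3/3 ✓ · (2,4)O 1/4 ✗ · (2,5)X 0/3 ✗ · (2,7)O 2/2 ✓
Row 3: (3,1)O 1/3 ✗ · (3,2)X 0/3 ✗ · (3,4)X 0/3 ✗ · (3,5)O 2/4 ✗ · (3,6)O 3/3 ✓ · (3,7)O 3/3 ✓
Row 4: (4,1)X 0/2 ✗ · (4,2)O 0/2 ✗ · (4,4)O 1/2 ✗ · (4,5)O 3/3 ✓ · (4,6)O 3/3 ✓ · (4,7)O 2/2 ✓
Unsatisfied: (1,1), (1,2), (1,3), (1,4), (1,5), (1,6), (1,7), (2,2), (2,4), (2,5), (3,1), (3,2), (3,4), (3,5), (4,1), (4,2), (4,4) — 17 in total.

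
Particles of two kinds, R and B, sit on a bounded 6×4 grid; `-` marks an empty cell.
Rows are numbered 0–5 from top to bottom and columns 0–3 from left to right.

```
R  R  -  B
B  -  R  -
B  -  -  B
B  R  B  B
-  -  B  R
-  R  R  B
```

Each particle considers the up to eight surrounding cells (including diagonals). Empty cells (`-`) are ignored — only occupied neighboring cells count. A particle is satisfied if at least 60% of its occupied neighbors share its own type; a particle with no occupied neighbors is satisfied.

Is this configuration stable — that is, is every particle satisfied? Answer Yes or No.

Row 0: (0,0)R 1/2 unhappy · (0,1)R 2/3 ok · (0,3)B 0/1 unhappy
Row 1: (1,0)B 1/3 unhappy · (1,2)R 1/3 unhappy
Row 2: (2,0)B 2/3 ok · (2,3)B 2/3 ok
Row 3: (3,0)B 1/2 unhappy · (3,1)R 0/4 unhappy · (3,2)B 3/5 ok · (3,3)B 3/4 ok
Row 4: (4,2)B 3/7 unhappy · (4,3)R 1/5 unhappy
Row 5: (5,1)R 1/2 unhappy · (5,2)R 2/4 unhappy · (5,3)B 1/3 unhappy
For instance (0,0) has only 1/2 same-type neighbors, below 3/5.

No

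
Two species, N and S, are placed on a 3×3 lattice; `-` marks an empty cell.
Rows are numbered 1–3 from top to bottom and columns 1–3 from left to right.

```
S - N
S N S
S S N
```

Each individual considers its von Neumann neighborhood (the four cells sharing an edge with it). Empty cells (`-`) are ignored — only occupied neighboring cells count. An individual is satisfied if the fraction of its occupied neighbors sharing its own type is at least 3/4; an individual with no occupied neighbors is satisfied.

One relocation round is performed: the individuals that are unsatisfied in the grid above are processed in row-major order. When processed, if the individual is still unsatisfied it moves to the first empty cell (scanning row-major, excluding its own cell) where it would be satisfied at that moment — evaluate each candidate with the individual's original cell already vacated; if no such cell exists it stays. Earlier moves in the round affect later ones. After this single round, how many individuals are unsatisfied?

Initially unsatisfied (in order): (1,3), (2,1), (2,2), (2,3), (3,2), (3,3).
  (1,3): no empty cell satisfies it; stays.
  (2,1): no empty cell satisfies it; stays.
  (2,2): no empty cell satisfies it; stays.
  (2,3): no empty cell satisfies it; stays.
  (3,2): no empty cell satisfies it; stays.
  (3,3): no empty cell satisfies it; stays.
Resulting grid:
S - N
S N S
S S N
Unsatisfied now: (1,3), (2,1), (2,2), (2,3), (3,2), (3,3).

6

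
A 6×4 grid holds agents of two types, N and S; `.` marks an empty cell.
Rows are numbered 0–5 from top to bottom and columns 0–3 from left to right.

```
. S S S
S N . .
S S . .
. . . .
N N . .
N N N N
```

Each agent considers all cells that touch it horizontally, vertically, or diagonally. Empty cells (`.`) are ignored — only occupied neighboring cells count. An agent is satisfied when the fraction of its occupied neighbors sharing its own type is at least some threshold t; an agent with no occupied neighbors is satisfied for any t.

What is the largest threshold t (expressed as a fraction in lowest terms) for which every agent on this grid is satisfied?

(0,1)S 2/3
(0,2)S 2/3
(0,3)S 1/1
(1,0)S 3/4
(1,1)N 0/5
(2,0)S 2/3
(2,1)S 2/3
(4,0)N 3/3
(4,1)N 4/4
(5,0)N 3/3
(5,1)N 4/4
(5,2)N 3/3
(5,3)N 1/1
The smallest same-type fraction is 0/5 at (1,1), which reduces to 0/1. Any threshold above that leaves this agent unsatisfied.

0/1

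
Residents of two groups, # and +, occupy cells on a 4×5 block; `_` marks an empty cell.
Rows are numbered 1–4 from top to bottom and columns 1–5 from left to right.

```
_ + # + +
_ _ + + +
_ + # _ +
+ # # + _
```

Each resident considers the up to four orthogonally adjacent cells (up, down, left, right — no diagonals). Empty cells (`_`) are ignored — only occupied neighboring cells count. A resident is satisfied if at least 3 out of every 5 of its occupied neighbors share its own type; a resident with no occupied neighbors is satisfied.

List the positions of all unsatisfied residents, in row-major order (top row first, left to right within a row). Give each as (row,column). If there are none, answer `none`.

(1,2), (1,3), (2,3), (3,2), (3,3), (4,1), (4,2), (4,4)

Row 1: (1,2)+ 0/1 not · (1,3)# 0/3 not · (1,4)+ 2/3 satisfied · (1,5)+ 2/2 satisfied
Row 2: (2,3)+ 1/3 not · (2,4)+ 3/3 satisfied · (2,5)+ 3/3 satisfied
Row 3: (3,2)+ 0/2 not · (3,3)# 1/3 not · (3,5)+ 1/1 satisfied
Row 4: (4,1)+ 0/1 not · (4,2)# 1/3 not · (4,3)# 2/3 satisfied · (4,4)+ 0/1 not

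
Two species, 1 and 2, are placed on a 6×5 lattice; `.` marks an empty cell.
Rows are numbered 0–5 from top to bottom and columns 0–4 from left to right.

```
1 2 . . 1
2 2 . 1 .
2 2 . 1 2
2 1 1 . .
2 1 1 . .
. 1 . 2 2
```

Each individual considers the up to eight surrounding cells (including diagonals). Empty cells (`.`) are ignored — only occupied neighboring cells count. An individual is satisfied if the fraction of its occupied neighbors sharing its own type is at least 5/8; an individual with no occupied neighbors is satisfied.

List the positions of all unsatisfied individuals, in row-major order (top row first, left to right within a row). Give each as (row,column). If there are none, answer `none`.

(0,0)1 0/3 not
(0,1)2 2/3 satisfied
(0,4)1 1/1 satisfied
(1,0)2 4/5 satisfied
(1,1)2 4/5 satisfied
(1,3)1 2/3 satisfied
(2,0)2 4/5 satisfied
(2,1)2 4/6 satisfied
(2,3)1 2/3 satisfied
(2,4)2 0/2 not
(3,0)2 3/5 not
(3,1)1 3/7 not
(3,2)1 4/5 satisfied
(4,0)2 1/4 not
(4,1)1 4/6 satisfied
(4,2)1 4/5 satisfied
(5,1)1 2/3 satisfied
(5,3)2 1/2 not
(5,4)2 1/1 satisfied

(0,0), (2,4), (3,0), (3,1), (4,0), (5,3)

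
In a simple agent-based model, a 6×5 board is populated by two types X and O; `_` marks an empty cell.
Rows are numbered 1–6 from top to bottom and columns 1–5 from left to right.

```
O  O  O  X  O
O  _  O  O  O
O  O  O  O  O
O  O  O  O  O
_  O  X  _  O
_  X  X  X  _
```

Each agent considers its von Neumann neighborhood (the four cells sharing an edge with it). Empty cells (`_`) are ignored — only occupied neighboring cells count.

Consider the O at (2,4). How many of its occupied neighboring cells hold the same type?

Occupied neighbors of (2,4): (1,4)=X, (3,4)=O, (2,3)=O, (2,5)=O.
Same type (O): 3 of 4.

3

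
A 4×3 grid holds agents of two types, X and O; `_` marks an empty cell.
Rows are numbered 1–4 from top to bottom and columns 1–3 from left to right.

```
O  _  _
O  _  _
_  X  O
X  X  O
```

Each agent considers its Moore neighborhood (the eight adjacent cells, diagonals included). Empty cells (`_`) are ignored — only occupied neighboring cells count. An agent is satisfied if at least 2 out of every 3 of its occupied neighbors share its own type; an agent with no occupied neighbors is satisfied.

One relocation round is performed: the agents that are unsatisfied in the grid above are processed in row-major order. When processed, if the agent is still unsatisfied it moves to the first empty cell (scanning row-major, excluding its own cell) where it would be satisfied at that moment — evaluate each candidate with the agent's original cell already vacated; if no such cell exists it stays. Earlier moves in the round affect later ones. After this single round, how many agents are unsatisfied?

0

Initially unsatisfied (in order): (2,1), (3,2), (3,3), (4,2), (4,3).
  (2,1) → (1,2).
  (3,2) → (3,1).
  (3,3) → (1,3).
  (4,2): now satisfied by earlier moves; stays.
  (4,3) → (2,1).
Resulting grid:
O O O
O _ _
X _ _
X X _
All satisfied now.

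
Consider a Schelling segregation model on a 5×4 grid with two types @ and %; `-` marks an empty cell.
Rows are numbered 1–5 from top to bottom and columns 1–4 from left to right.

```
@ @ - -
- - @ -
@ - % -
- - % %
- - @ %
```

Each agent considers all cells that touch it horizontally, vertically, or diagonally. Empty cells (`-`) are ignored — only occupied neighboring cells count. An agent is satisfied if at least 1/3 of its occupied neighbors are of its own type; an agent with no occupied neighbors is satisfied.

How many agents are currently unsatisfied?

1

Row 1: (1,1)@ 1/1 ok · (1,2)@ 2/2 ok
Row 2: (2,3)@ 1/2 ok
Row 3: (3,1)@ 0/0 ok · (3,3)% 2/3 ok
Row 4: (4,3)% 3/4 ok · (4,4)% 3/4 ok
Row 5: (5,3)@ 0/3 unhappy · (5,4)% 2/3 ok
Unsatisfied: (5,3) — 1 in total.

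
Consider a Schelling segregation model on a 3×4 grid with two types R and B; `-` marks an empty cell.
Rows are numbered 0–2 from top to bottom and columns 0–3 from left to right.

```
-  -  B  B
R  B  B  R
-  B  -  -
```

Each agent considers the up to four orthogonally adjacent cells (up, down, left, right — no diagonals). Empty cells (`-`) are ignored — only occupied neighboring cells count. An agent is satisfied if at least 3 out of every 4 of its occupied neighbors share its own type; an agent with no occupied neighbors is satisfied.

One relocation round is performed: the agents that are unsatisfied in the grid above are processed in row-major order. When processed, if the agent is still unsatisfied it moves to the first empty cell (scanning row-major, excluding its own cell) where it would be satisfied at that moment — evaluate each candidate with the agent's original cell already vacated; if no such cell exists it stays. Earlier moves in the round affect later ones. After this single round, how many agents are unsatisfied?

Initially unsatisfied (in order): (0,3), (1,0), (1,1), (1,2), (1,3).
  (0,3) → (0,1).
  (1,0) → (2,3).
  (1,1): now satisfied by earlier moves; stays.
  (1,2) → (0,0).
  (1,3): now satisfied by earlier moves; stays.
Resulting grid:
B B B -
- B - R
- B - R
All satisfied now.

0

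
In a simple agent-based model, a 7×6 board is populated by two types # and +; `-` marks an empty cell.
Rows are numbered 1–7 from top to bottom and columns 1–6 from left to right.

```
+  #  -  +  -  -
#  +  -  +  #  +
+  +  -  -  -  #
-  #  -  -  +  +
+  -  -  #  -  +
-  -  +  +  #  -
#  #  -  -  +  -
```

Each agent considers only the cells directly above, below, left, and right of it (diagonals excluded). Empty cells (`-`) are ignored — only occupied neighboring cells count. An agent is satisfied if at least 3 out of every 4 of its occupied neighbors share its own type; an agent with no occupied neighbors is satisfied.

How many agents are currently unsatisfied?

Row 1: (1,1)+ 0/2 not · (1,2)# 0/2 not · (1,4)+ 1/1 satisfied
Row 2: (2,1)# 0/3 not · (2,2)+ 1/3 not · (2,4)+ 1/2 not · (2,5)# 0/2 not · (2,6)+ 0/2 not
Row 3: (3,1)+ 1/2 not · (3,2)+ 2/3 not · (3,6)# 0/2 not
Row 4: (4,2)# 0/1 not · (4,5)+ 1/1 satisfied · (4,6)+ 2/3 not
Row 5: (5,1)+ 0/0 satisfied · (5,4)# 0/1 not · (5,6)+ 1/1 satisfied
Row 6: (6,3)+ 1/1 satisfied · (6,4)+ 1/3 not · (6,5)# 0/2 not
Row 7: (7,1)# 1/1 satisfied · (7,2)# 1/1 satisfied · (7,5)+ 0/1 not
Unsatisfied: (1,1), (1,2), (2,1), (2,2), (2,4), (2,5), (2,6), (3,1), (3,2), (3,6), (4,2), (4,6), (5,4), (6,4), (6,5), (7,5) — 16 in total.

16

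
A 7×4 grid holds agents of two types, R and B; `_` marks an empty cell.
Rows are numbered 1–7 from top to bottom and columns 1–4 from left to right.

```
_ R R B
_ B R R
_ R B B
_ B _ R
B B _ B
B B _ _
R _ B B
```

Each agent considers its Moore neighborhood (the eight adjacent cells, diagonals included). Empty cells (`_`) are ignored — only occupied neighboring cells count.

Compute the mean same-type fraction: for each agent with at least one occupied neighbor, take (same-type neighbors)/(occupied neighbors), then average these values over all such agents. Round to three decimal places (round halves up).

(1,2)R 2/3
(1,3)R 3/5
(1,4)B 0/3
(2,2)B 1/5
(2,3)R 4/8
(2,4)R 2/5
(3,2)R 1/4
(3,3)B 3/7
(3,4)B 1/4
(4,2)B 3/4
(4,4)R 0/3
(5,1)B 4/4
(5,2)B 4/4
(5,4)B 0/1
(6,1)B 3/4
(6,2)B 4/5
(7,1)R 0/2
(7,3)B 2/2
(7,4)B 1/1
Sum over 19 agents: 2/3 + 3/5 + 0/3 + 1/5 + 4/8 + 2/5 + 1/4 + 3/7 + 1/4 + 3/4 + 0/3 + 4/4 + 4/4 + 0/1 + 3/4 + 4/5 + 0/2 + 2/2 + 1/1 = 403/42; mean = 403/42 ÷ 19 = 403/798 = 0.505012… → 0.505.

0.505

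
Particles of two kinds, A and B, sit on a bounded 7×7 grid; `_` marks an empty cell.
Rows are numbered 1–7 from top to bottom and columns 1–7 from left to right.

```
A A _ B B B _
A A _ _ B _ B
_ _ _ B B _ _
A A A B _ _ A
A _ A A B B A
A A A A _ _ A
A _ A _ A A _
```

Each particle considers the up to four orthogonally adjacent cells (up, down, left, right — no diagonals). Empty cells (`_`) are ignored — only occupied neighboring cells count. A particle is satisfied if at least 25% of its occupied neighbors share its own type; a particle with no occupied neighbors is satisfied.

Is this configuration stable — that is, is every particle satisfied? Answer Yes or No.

(1,1)A 2/2 ok
(1,2)A 2/2 ok
(1,4)B 1/1 ok
(1,5)B 3/3 ok
(1,6)B 1/1 ok
(2,1)A 2/2 ok
(2,2)A 2/2 ok
(2,5)B 2/2 ok
(2,7)B 0/0 ok
(3,4)B 2/2 ok
(3,5)B 2/2 ok
(4,1)A 2/2 ok
(4,2)A 2/2 ok
(4,3)A 2/3 ok
(4,4)B 1/3 ok
(4,7)A 1/1 ok
(5,1)A 2/2 ok
(5,3)A 3/3 ok
(5,4)A 2/4 ok
(5,5)B 1/2 ok
(5,6)B 1/2 ok
(5,7)A 2/3 ok
(6,1)A 3/3 ok
(6,2)A 2/2 ok
(6,3)A 4/4 ok
(6,4)A 2/2 ok
(6,7)A 1/1 ok
(7,1)A 1/1 ok
(7,3)A 1/1 ok
(7,5)A 1/1 ok
(7,6)A 1/1 ok
All meet the threshold, so the configuration is stable.

Yes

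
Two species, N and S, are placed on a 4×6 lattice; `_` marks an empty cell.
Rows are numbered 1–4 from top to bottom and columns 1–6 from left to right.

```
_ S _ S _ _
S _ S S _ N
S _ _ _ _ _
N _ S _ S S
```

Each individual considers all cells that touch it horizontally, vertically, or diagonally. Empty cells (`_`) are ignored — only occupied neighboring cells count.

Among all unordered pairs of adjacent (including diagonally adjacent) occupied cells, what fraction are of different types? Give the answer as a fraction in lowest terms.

Scan each occupied cell's neighbors to the right and below (and the two forward diagonals) so each pair is counted once.
From row 1: 0 unlike of 4 pairs (running 0/4).
From row 2: 0 unlike of 2 pairs (running 0/6).
From row 3: 1 unlike of 1 pairs (running 1/7).
From row 4: 0 unlike of 1 pairs (running 1/8).
Total adjacent occupied pairs: 8; unlike-type pairs: 1.
1/8 is already in lowest terms.

1/8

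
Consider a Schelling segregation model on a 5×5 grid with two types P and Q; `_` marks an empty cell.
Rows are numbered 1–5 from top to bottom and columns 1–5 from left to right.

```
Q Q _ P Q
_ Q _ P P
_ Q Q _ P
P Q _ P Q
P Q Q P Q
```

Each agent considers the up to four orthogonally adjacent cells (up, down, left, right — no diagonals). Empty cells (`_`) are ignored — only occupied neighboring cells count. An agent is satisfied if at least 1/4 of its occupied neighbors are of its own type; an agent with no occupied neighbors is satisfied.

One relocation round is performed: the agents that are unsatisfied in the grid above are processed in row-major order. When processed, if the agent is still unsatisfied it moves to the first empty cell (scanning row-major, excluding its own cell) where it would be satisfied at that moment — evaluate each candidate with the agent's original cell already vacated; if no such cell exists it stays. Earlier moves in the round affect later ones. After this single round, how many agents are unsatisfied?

Initially unsatisfied (in order): (1,5).
  (1,5) → (1,3).
Resulting grid:
Q Q Q P _
_ Q _ P P
_ Q Q _ P
P Q _ P Q
P Q Q P Q
All satisfied now.

0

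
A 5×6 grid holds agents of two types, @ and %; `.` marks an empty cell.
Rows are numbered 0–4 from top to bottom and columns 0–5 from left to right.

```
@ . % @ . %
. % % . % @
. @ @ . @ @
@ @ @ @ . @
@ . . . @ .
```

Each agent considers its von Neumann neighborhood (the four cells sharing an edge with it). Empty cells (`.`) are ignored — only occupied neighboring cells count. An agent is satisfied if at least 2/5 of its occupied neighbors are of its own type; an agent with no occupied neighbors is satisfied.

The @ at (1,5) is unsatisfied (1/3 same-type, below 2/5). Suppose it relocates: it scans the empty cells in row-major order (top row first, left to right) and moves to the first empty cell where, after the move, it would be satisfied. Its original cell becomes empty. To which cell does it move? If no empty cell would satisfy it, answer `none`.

(1,0)

Vacating (1,5). Empty cells in order:
  (0,1): 1/3 same-type → still unsatisfied.
  (0,4): 1/3 same-type → still unsatisfied.
  (1,0): 1/2 same-type → satisfied — stop here.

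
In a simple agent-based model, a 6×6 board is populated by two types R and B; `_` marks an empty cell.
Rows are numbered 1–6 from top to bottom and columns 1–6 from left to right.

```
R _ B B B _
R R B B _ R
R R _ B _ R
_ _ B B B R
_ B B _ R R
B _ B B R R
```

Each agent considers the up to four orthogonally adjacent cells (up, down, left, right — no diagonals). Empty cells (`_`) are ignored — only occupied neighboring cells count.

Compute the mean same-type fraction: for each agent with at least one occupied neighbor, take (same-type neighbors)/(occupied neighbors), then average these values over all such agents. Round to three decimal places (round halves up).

0.887

Row 1: (1,1)R 1/1 · (1,3)B 2/2 · (1,4)B 3/3 · (1,5)B 1/1
Row 2: (2,1)R 3/3 · (2,2)R 2/3 · (2,3)B 2/3 · (2,4)B 3/3 · (2,6)R 1/1
Row 3: (3,1)R 2/2 · (3,2)R 2/2 · (3,4)B 2/2 · (3,6)R 2/2
Row 4: (4,3)B 2/2 · (4,4)B 3/3 · (4,5)B 1/3 · (4,6)R 2/3
Row 5: (5,2)B 1/1 · (5,3)B 3/3 · (5,5)R 2/3 · (5,6)R 3/3
Row 6: (6,1)B — no occupied neighbors · (6,3)B 2/2 · (6,4)B 1/2 · (6,5)R 2/3 · (6,6)R 2/2
Sum over 25 agents: 1/1 + 2/2 + 3/3 + 1/1 + 3/3 + 2/3 + 2/3 + 3/3 + 1/1 + 2/2 + 2/2 + 2/2 + 2/2 + 2/2 + 3/3 + 1/3 + 2/3 + 1/1 + 3/3 + 2/3 + 3/3 + 2/2 + 1/2 + 2/3 + 2/2 = 133/6; mean = 133/6 ÷ 25 = 133/150 = 0.886666… → 0.887.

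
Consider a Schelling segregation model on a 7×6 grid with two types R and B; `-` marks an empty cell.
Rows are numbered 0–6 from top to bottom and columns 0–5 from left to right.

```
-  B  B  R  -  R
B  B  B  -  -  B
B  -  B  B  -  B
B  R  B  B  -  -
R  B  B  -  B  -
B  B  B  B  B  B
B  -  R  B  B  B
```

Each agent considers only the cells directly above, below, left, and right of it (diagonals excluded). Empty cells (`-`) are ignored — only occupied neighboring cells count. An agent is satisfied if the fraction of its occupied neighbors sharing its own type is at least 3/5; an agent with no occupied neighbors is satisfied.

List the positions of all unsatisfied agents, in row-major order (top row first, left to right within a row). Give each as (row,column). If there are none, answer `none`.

(0,3), (0,5), (1,5), (3,0), (3,1), (4,0), (4,1), (6,2)

Row 0: (0,1)B 2/2 satisfied · (0,2)B 2/3 satisfied · (0,3)R 0/1 not · (0,5)R 0/1 not
Row 1: (1,0)B 2/2 satisfied · (1,1)B 3/3 satisfied · (1,2)B 3/3 satisfied · (1,5)B 1/2 not
Row 2: (2,0)B 2/2 satisfied · (2,2)B 3/3 satisfied · (2,3)B 2/2 satisfied · (2,5)B 1/1 satisfied
Row 3: (3,0)B 1/3 not · (3,1)R 0/3 not · (3,2)B 3/4 satisfied · (3,3)B 2/2 satisfied
Row 4: (4,0)R 0/3 not · (4,1)B 2/4 not · (4,2)B 3/3 satisfied · (4,4)B 1/1 satisfied
Row 5: (5,0)B 2/3 satisfied · (5,1)B 3/3 satisfied · (5,2)B 3/4 satisfied · (5,3)B 3/3 satisfied · (5,4)B 4/4 satisfied · (5,5)B 2/2 satisfied
Row 6: (6,0)B 1/1 satisfied · (6,2)R 0/2 not · (6,3)B 2/3 satisfied · (6,4)B 3/3 satisfied · (6,5)B 2/2 satisfied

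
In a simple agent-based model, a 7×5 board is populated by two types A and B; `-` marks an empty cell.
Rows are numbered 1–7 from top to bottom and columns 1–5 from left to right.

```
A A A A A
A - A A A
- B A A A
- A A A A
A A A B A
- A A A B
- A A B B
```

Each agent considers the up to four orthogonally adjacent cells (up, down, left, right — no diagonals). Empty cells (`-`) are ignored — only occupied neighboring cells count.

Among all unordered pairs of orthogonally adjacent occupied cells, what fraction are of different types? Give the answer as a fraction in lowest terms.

Scan each occupied cell's neighbors to the right and below so each pair is counted once.
From row 1: 0 unlike of 8 pairs (running 0/8).
From row 2: 0 unlike of 5 pairs (running 0/13).
From row 3: 2 unlike of 7 pairs (running 2/20).
From row 4: 1 unlike of 7 pairs (running 3/27).
From row 5: 4 unlike of 8 pairs (running 7/35).
From row 6: 2 unlike of 7 pairs (running 9/42).
From row 7: 1 unlike of 3 pairs (running 10/45).
Total adjacent occupied pairs: 45; unlike-type pairs: 10.
10/45 reduces to 2/9.

2/9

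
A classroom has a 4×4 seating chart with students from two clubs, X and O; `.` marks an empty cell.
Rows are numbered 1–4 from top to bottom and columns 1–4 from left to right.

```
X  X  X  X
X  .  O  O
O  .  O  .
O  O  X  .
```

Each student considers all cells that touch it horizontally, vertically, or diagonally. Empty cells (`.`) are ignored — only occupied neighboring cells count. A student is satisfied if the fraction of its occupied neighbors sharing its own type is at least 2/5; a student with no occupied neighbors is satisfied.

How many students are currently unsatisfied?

Row 1: (1,1)X 2/2 ok · (1,2)X 3/4 ok · (1,3)X 2/4 ok · (1,4)X 1/3 unhappy
Row 2: (2,1)X 2/3 ok · (2,3)O 2/5 ok · (2,4)O 2/4 ok
Row 3: (3,1)O 2/3 ok · (3,3)O 3/4 ok
Row 4: (4,1)O 2/2 ok · (4,2)O 3/4 ok · (4,3)X 0/2 unhappy
Unsatisfied: (1,4), (4,3) — 2 in total.

2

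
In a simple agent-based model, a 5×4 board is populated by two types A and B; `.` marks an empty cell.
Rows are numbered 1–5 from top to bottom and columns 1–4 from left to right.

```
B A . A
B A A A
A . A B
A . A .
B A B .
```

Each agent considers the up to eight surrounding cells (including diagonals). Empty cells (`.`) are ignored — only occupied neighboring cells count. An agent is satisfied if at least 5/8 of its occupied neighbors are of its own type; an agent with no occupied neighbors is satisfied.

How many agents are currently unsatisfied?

Row 1: (1,1)B 1/3 not · (1,2)A 2/4 not · (1,4)A 2/2 satisfied
Row 2: (2,1)B 1/4 not · (2,2)A 4/6 satisfied · (2,3)A 5/6 satisfied · (2,4)A 3/4 satisfied
Row 3: (3,1)A 2/3 satisfied · (3,3)A 4/5 satisfied · (3,4)B 0/4 not
Row 4: (4,1)A 2/3 satisfied · (4,3)A 2/4 not
Row 5: (5,1)B 0/2 not · (5,2)A 2/4 not · (5,3)B 0/2 not
Unsatisfied: (1,1), (1,2), (2,1), (3,4), (4,3), (5,1), (5,2), (5,3) — 8 in total.

8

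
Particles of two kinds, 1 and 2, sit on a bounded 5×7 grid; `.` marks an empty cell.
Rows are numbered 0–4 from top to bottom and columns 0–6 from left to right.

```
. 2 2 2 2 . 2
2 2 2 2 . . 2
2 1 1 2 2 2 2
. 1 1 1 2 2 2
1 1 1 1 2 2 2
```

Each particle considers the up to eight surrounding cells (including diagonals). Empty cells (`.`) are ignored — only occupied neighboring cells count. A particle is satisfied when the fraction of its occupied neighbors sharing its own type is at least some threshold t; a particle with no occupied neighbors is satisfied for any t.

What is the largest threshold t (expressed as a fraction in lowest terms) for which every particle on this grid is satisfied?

3/7

(0,1)2 4/4
(0,2)2 5/5
(0,3)2 4/4
(0,4)2 2/2
(0,6)2 1/1
(1,0)2 3/4
(1,1)2 5/7
(1,2)2 6/8
(1,3)2 6/7
(1,6)2 3/3
(2,0)2 2/4
(2,1)1 3/7
(2,2)1 4/8
(2,3)2 4/7
(2,4)2 5/6
(2,5)2 6/6
(2,6)2 4/4
(3,1)1 6/7
(3,2)1 7/8
(3,3)1 4/8
(3,4)2 6/8
(3,5)2 8/8
(3,6)2 5/5
(4,0)1 2/2
(4,1)1 4/4
(4,2)1 5/5
(4,3)1 3/5
(4,4)2 3/5
(4,5)2 5/5
(4,6)2 3/3
The smallest same-type fraction is 3/7 at (2,1), which reduces to 3/7. Any threshold above that leaves this particle unsatisfied.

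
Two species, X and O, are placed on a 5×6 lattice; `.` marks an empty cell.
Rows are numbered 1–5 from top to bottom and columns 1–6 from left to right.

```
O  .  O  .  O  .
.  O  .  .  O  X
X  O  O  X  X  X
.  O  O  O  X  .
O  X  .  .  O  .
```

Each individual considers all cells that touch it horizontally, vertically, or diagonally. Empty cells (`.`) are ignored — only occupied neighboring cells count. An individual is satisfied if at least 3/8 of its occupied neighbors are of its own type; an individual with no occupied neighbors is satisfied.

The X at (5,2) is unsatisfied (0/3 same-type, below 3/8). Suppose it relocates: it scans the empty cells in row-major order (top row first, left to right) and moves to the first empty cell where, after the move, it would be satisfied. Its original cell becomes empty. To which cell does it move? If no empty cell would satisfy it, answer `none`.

Vacating (5,2). Empty cells in order:
  (1,2): 0/3 same-type → still unsatisfied.
  (1,4): 0/3 same-type → still unsatisfied.
  (1,6): 1/3 same-type → still unsatisfied.
  (2,1): 1/4 same-type → still unsatisfied.
  (2,3): 1/5 same-type → still unsatisfied.
  (2,4): 2/6 same-type → still unsatisfied.
  (4,1): 1/4 same-type → still unsatisfied.
  (4,6): 3/4 same-type → satisfied — stop here.

(4,6)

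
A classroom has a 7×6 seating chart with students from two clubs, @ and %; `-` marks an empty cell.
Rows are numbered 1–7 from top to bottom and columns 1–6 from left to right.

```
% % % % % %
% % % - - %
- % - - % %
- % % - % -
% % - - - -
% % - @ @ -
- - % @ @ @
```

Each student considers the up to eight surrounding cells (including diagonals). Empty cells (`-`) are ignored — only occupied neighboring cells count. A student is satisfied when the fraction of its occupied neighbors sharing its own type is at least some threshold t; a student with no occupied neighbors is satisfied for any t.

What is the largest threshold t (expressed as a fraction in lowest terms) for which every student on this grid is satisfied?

(1,1)% 3/3
(1,2)% 5/5
(1,3)% 4/4
(1,4)% 3/3
(1,5)% 3/3
(1,6)% 2/2
(2,1)% 4/4
(2,2)% 6/6
(2,3)% 5/5
(2,6)% 4/4
(3,2)% 5/5
(3,5)% 3/3
(3,6)% 3/3
(4,2)% 4/4
(4,3)% 3/3
(4,5)% 2/2
(5,1)% 4/4
(5,2)% 5/5
(6,1)% 3/3
(6,2)% 4/4
(6,4)@ 3/4
(6,5)@ 4/4
(7,3)% 1/3
(7,4)@ 3/4
(7,5)@ 4/4
(7,6)@ 2/2
The smallest same-type fraction is 1/3 at (7,3), which reduces to 1/3. Any threshold above that leaves this student unsatisfied.

1/3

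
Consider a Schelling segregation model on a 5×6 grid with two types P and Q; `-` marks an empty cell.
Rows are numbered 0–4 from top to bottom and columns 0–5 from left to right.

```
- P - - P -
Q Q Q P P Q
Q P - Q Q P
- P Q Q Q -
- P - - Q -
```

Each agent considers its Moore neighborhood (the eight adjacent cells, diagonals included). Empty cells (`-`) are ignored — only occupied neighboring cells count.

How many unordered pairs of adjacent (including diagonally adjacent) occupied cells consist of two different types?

21

Scan each occupied cell's neighbors to the right and below (and the two forward diagonals) so each pair is counted once.
From row 0: 4 unlike of 6 pairs (running 4/6).
From row 1: 10 unlike of 18 pairs (running 14/24).
From row 2: 5 unlike of 12 pairs (running 19/36).
From row 3: 2 unlike of 7 pairs (running 21/43).
Total adjacent occupied pairs: 43; unlike-type pairs: 21.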